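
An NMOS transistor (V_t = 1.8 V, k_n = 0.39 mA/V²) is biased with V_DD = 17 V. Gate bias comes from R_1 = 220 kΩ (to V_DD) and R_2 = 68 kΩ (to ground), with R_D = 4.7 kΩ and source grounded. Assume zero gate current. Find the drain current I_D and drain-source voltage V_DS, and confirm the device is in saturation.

I_D ≈ 0.96 mA, V_DS ≈ 13 V

V_G = V_DD·R_2/(R_1+R_2) = 17×68/288 = 4.01 V. With the source grounded, V_GS = V_G = 4.01 V.
Assume saturation: I_D = (k_n/2)(V_GS − V_t)² = (0.39/2)×(4.01 − 1.8)² = 0.195×2.21² = 0.956 mA.
V_DS = V_DD − I_D·R_D = 17 − 0.956×4.7 = 12.5 V.
Saturation requires V_DS ≥ V_GS − V_t = 2.21 V; 12.5 ≥ 2.21 ✓.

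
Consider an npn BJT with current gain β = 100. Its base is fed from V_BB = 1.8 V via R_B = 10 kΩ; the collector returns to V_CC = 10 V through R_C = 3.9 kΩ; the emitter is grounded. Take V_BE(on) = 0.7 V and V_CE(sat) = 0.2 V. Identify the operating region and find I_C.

saturation; I_C ≈ 2.5 mA

Assume active: I_B = (1.8 − 0.7)/10 = 0.11 mA, giving I_C = β·I_B = 11 mA.
But then V_CE = 10 − 11×3.9 = -32.9 V < V_CE(sat) = 0.2 V — impossible in the active region.
So the transistor is saturated. With V_CE = 0.2 V, I_C = (V_CC − 0.2)/R_C = 9.8/3.9 = 2.51 mA.
Check: β·I_B = 11 mA > I_C = 2.51 mA, confirming saturation.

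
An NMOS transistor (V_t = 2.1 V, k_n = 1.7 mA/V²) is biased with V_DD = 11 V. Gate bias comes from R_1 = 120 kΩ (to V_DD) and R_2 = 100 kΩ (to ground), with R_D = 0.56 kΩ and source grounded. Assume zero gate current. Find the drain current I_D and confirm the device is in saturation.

V_G = V_DD·R_2/(R_1+R_2) = 11×100/220 = 5 V. With the source grounded, V_GS = V_G = 5 V.
Assume saturation: I_D = (k_n/2)(V_GS − V_t)² = (1.7/2)×(5 − 2.1)² = 0.85×2.9² = 7.15 mA.
V_DS = V_DD − I_D·R_D = 11 − 7.15×0.56 = 7 V.
Saturation requires V_DS ≥ V_GS − V_t = 2.9 V; 7 ≥ 2.9 ✓.

I_D ≈ 7.1 mA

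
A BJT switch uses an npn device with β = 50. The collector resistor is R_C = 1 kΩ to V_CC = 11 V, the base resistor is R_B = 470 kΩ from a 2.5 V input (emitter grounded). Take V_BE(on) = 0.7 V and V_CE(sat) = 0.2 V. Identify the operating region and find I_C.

Assume active. Base-emitter loop: I_B = (V_BB − V_BE)/R_B = (2.5 − 0.7)/470 = 0.00383 mA.
I_C = β·I_B = 50×0.00383 = 0.191 mA.
V_CE = V_CC − I_C·R_C = 11 − 0.191×1 = 10.8 V > V_CE(sat), so the active-region assumption holds.

active; I_C ≈ 0.19 mA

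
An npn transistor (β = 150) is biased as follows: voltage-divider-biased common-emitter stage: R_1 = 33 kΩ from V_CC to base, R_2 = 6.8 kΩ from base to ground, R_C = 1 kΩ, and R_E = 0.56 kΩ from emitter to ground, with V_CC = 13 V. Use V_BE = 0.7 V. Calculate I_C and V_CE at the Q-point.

Thevenize the base divider: V_Th = V_CC·R_2/(R_1+R_2) = 13×6.8/39.8 = 2.22 V, R_Th = R_1‖R_2 = 5.64 kΩ.
Base-emitter loop: V_Th = I_B·R_Th + V_BE + (β+1)I_B·R_E, so I_B = (2.22 − 0.7) / (5.64 + 151×0.56) = 0.0169 mA.
I_C = β·I_B = 150×0.0169 = 2.53 mA, and I_E = (β+1)I_B = 2.55 mA.
V_CE = V_CC − I_C·R_C − I_E·R_E = 13 − 2.53×1 − 2.55×0.56 = 9.04 V.
V_CE = 9.04 V > 0.2 V confirms active-region operation.

I_C ≈ 2.5 mA, V_CE ≈ 9 V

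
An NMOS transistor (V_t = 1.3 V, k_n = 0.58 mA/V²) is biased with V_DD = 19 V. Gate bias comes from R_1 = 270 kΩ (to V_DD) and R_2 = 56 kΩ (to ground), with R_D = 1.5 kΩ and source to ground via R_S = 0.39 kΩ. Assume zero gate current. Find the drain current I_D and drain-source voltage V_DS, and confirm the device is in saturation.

I_D ≈ 0.79 mA, V_DS ≈ 18 V

V_G = V_DD·R_2/(R_1+R_2) = 19×56/326 = 3.26 V.
Assume saturation: I_D = (k_n/2)(V_GS − V_t)² with V_GS = V_G − I_D·R_S = 3.26 − 0.39·I_D.
Substituting gives 0.0441·I_D² − 1.44·I_D + 1.12 = 0, with roots I_D = 0.794 or 31.9 mA.
The root I_D = 31.9 mA gives V_GS = -9.2 V ≤ V_t, so take I_D = 0.794 mA.
Then V_GS = 2.95 V and V_DS = V_DD − I_D(R_D+R_S) = 19 − 0.794×1.89 = 17.5 V.
Saturation requires V_DS ≥ V_GS − V_t = 1.65 V; 17.5 ≥ 1.65 ✓.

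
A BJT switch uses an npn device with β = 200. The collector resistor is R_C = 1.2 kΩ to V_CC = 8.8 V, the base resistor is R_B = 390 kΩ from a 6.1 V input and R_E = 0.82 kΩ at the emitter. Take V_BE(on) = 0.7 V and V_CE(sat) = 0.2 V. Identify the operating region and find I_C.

active; I_C ≈ 1.9 mA

Assume active. Base-emitter loop: I_B = (V_BB − V_BE)/(R_B + (β+1)R_E) = (6.1 − 0.7)/(390 + 201×0.82) = 0.00973 mA.
I_C = β·I_B = 200×0.00973 = 1.95 mA.
V_CE = V_CC − I_C·R_C − I_E·R_E = 8.8 − 1.95×1.2 − 1.96×0.82 = 4.86 V > V_CE(sat), so the active-region assumption holds.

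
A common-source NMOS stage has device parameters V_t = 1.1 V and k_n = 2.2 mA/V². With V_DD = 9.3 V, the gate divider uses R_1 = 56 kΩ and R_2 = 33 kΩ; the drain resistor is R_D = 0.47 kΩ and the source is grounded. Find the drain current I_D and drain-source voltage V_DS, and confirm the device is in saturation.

V_G = V_DD·R_2/(R_1+R_2) = 9.3×33/89 = 3.45 V. With the source grounded, V_GS = V_G = 3.45 V.
Assume saturation: I_D = (k_n/2)(V_GS − V_t)² = (2.2/2)×(3.45 − 1.1)² = 1.1×2.35² = 6.07 mA.
V_DS = V_DD − I_D·R_D = 9.3 − 6.07×0.47 = 6.45 V.
Saturation requires V_DS ≥ V_GS − V_t = 2.35 V; 6.45 ≥ 2.35 ✓.

I_D ≈ 6.1 mA, V_DS ≈ 6.4 V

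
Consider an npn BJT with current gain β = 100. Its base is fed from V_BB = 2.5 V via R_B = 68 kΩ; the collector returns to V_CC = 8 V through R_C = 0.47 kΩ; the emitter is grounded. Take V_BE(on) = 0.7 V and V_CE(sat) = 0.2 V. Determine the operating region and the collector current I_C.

active; I_C ≈ 2.6 mA

Assume active. Base-emitter loop: I_B = (V_BB − V_BE)/R_B = (2.5 − 0.7)/68 = 0.0265 mA.
I_C = β·I_B = 100×0.0265 = 2.65 mA.
V_CE = V_CC − I_C·R_C = 8 − 2.65×0.47 = 6.76 V > V_CE(sat), so the active-region assumption holds.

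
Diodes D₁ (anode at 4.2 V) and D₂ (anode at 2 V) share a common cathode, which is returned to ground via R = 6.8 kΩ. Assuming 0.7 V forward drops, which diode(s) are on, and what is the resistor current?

Only D₁ conducts; I_R ≈ 0.51 mA

Assume both conduct. Then node N would need to be at both 4.2−0.7 = 3.5 V and 2−0.7 = 1.3 V, which is impossible.
Assume only D₁ conducts: V_N = 4.2 − 0.7 = 3.5 V, so I_R = 3.5/6.8 = 0.515 mA.
Check D₂: its anode-to-cathode voltage is 2 − 3.5 = -1.5 V < 0.7 V, so it is off. The assumption is consistent.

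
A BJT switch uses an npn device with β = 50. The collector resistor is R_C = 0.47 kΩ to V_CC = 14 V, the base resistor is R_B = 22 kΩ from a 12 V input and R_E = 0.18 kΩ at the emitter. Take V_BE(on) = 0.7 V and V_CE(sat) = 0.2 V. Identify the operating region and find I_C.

active; I_C ≈ 18 mA

Assume active. Base-emitter loop: I_B = (V_BB − V_BE)/(R_B + (β+1)R_E) = (12 − 0.7)/(22 + 51×0.18) = 0.362 mA.
I_C = β·I_B = 50×0.362 = 18.1 mA.
V_CE = V_CC − I_C·R_C − I_E·R_E = 14 − 18.1×0.47 − 18.5×0.18 = 2.16 V > V_CE(sat), so the active-region assumption holds.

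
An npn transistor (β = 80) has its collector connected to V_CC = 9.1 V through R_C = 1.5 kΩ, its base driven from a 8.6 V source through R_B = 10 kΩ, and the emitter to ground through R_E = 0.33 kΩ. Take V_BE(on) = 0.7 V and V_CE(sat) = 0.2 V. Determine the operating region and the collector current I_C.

Assume active: I_B = (8.6 − 0.7)/(10 + 81×0.33) = 0.215 mA, I_C = β·I_B = 17.2 mA.
Then V_CE = 9.1 − 17.2×1.5 − 17.4×0.33 = -22.5 V < 0.2 V — the active assumption fails.
Re-solve with V_CE = 0.2 V. KCL at the emitter: V_E/R_E = (V_BB−0.7−V_E)/R_B + (V_CC−0.2−V_E)/R_C, giving V_E = 1.77 V.
I_C = (V_CC − 0.2 − V_E)/R_C = (8.9 − 1.77)/1.5 = 4.75 mA.
Check: I_B = (7.9 − 1.77)/10 = 0.613 mA, and β·I_B = 49 mA > I_C, confirming saturation.

saturation; I_C ≈ 4.8 mA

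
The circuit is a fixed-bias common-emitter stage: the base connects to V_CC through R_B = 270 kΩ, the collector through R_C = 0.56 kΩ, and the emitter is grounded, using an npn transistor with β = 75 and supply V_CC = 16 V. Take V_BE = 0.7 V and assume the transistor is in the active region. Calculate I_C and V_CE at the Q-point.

I_C ≈ 4.2 mA, V_CE ≈ 14 V

Base loop: V_CC = I_B·R_B + V_BE, so I_B = (16 − 0.7)/270 kΩ = 0.0567 mA.
In the active region I_C = β·I_B = 75 × 0.0567 = 4.25 mA.
Collector loop: V_CE = V_CC − I_C·R_C = 16 − 4.25×0.56 = 13.6 V.
Since V_CE = 13.6 V > V_CE(sat) ≈ 0.2 V, the transistor is in the active region as assumed.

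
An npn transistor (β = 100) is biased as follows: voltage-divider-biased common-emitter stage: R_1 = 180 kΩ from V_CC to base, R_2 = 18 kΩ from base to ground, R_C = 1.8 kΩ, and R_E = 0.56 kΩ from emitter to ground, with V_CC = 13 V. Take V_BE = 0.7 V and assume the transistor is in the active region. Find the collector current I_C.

Thevenize the base divider: V_Th = V_CC·R_2/(R_1+R_2) = 13×18/198 = 1.18 V, R_Th = R_1‖R_2 = 16.4 kΩ.
Base-emitter loop: V_Th = I_B·R_Th + V_BE + (β+1)I_B·R_E, so I_B = (1.18 − 0.7) / (16.4 + 101×0.56) = 0.00661 mA.
I_C = β·I_B = 100×0.00661 = 0.661 mA, and I_E = (β+1)I_B = 0.667 mA.
V_CE = V_CC − I_C·R_C − I_E·R_E = 13 − 0.661×1.8 − 0.667×0.56 = 11.4 V.
V_CE = 11.4 V > 0.2 V confirms active-region operation.

I_C ≈ 0.66 mA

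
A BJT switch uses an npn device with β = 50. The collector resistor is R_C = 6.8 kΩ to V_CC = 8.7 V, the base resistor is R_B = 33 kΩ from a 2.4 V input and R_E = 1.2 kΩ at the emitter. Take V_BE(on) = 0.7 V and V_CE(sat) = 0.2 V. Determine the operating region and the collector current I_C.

active; I_C ≈ 0.9 mA

Assume active. Base-emitter loop: I_B = (V_BB − V_BE)/(R_B + (β+1)R_E) = (2.4 − 0.7)/(33 + 51×1.2) = 0.018 mA.
I_C = β·I_B = 50×0.018 = 0.902 mA.
V_CE = V_CC − I_C·R_C − I_E·R_E = 8.7 − 0.902×6.8 − 0.92×1.2 = 1.46 V > V_CE(sat), so the active-region assumption holds.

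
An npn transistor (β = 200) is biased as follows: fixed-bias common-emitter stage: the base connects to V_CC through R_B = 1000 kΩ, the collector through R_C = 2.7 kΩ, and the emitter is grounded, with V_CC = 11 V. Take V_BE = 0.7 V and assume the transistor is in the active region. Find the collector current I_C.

I_C ≈ 2.1 mA

Base loop: V_CC = I_B·R_B + V_BE, so I_B = (11 − 0.7)/1000 kΩ = 0.0103 mA.
In the active region I_C = β·I_B = 200 × 0.0103 = 2.06 mA.
Collector loop: V_CE = V_CC − I_C·R_C = 11 − 2.06×2.7 = 5.44 V.
Since V_CE = 5.44 V > V_CE(sat) ≈ 0.2 V, the transistor is in the active region as assumed.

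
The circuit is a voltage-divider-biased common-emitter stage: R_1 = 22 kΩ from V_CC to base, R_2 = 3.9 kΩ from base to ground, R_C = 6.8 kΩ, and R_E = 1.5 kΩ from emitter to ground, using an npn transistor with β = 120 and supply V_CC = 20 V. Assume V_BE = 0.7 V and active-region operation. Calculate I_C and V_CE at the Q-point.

Thevenize the base divider: V_Th = V_CC·R_2/(R_1+R_2) = 20×3.9/25.9 = 3.01 V, R_Th = R_1‖R_2 = 3.31 kΩ.
Base-emitter loop: V_Th = I_B·R_Th + V_BE + (β+1)I_B·R_E, so I_B = (3.01 − 0.7) / (3.31 + 121×1.5) = 0.0125 mA.
I_C = β·I_B = 120×0.0125 = 1.5 mA, and I_E = (β+1)I_B = 1.51 mA.
V_CE = V_CC − I_C·R_C − I_E·R_E = 20 − 1.5×6.8 − 1.51×1.5 = 7.52 V.
V_CE = 7.52 V > 0.2 V confirms active-region operation.

I_C ≈ 1.5 mA, V_CE ≈ 7.5 V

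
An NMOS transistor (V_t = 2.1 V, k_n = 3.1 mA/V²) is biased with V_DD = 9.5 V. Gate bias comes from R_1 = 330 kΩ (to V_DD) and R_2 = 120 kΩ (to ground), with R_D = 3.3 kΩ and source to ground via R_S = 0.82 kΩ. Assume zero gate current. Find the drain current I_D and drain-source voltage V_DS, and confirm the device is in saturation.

I_D ≈ 0.15 mA, V_DS ≈ 8.9 V

V_G = V_DD·R_2/(R_1+R_2) = 9.5×120/450 = 2.53 V.
Assume saturation: I_D = (k_n/2)(V_GS − V_t)² with V_GS = V_G − I_D·R_S = 2.53 − 0.82·I_D.
Substituting gives 1.04·I_D² − 2.1·I_D + 0.291 = 0, with roots I_D = 0.15 or 1.87 mA.
The root I_D = 1.87 mA gives V_GS = 1 V ≤ V_t, so take I_D = 0.15 mA.
Then V_GS = 2.41 V and V_DS = V_DD − I_D(R_D+R_S) = 9.5 − 0.15×4.12 = 8.88 V.
Saturation requires V_DS ≥ V_GS − V_t = 0.311 V; 8.88 ≥ 0.311 ✓.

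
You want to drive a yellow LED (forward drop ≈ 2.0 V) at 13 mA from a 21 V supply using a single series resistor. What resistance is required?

R ≈ 1.5 kΩ

The resistor drops V_S − V_D = 21 − 2.0 = 19 V at 13 mA.
R = 19 V / 13 mA = 1.46 kΩ.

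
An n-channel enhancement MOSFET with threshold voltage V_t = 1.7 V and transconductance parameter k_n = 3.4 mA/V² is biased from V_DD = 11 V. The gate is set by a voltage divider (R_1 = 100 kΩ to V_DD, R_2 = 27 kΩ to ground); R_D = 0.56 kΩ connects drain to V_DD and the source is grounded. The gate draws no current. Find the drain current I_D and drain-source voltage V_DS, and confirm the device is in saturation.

I_D ≈ 0.69 mA, V_DS ≈ 11 V

V_G = V_DD·R_2/(R_1+R_2) = 11×27/127 = 2.34 V. With the source grounded, V_GS = V_G = 2.34 V.
Assume saturation: I_D = (k_n/2)(V_GS − V_t)² = (3.4/2)×(2.34 − 1.7)² = 1.7×0.639² = 0.693 mA.
V_DS = V_DD − I_D·R_D = 11 − 0.693×0.56 = 10.6 V.
Saturation requires V_DS ≥ V_GS − V_t = 0.639 V; 10.6 ≥ 0.639 ✓.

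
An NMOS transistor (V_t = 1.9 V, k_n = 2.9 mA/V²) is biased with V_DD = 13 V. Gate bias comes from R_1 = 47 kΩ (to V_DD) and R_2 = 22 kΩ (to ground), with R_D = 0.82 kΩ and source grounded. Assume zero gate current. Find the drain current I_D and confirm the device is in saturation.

I_D ≈ 7.3 mA

V_G = V_DD·R_2/(R_1+R_2) = 13×22/69 = 4.14 V. With the source grounded, V_GS = V_G = 4.14 V.
Assume saturation: I_D = (k_n/2)(V_GS − V_t)² = (2.9/2)×(4.14 − 1.9)² = 1.45×2.24² = 7.31 mA.
V_DS = V_DD − I_D·R_D = 13 − 7.31×0.82 = 7.01 V.
Saturation requires V_DS ≥ V_GS − V_t = 2.24 V; 7.01 ≥ 2.24 ✓.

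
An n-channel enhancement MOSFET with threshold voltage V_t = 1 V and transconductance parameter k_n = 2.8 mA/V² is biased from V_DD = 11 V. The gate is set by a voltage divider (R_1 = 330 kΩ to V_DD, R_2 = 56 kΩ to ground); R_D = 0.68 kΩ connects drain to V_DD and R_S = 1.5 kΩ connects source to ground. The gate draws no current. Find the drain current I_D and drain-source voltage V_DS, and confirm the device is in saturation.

V_G = V_DD·R_2/(R_1+R_2) = 11×56/386 = 1.6 V.
Assume saturation: I_D = (k_n/2)(V_GS − V_t)² with V_GS = V_G − I_D·R_S = 1.6 − 1.5·I_D.
Substituting gives 3.15·I_D² − 3.5·I_D + 0.497 = 0, with roots I_D = 0.167 or 0.945 mA.
The root I_D = 0.945 mA gives V_GS = 0.178 V ≤ V_t, so take I_D = 0.167 mA.
Then V_GS = 1.35 V and V_DS = V_DD − I_D(R_D+R_S) = 11 − 0.167×2.18 = 10.6 V.
Saturation requires V_DS ≥ V_GS − V_t = 0.345 V; 10.6 ≥ 0.345 ✓.

I_D ≈ 0.17 mA, V_DS ≈ 11 V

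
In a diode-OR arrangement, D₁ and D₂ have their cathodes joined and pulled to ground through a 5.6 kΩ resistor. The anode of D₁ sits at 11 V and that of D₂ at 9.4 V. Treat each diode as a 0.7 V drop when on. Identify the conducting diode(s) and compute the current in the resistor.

Only D₁ conducts; I_R ≈ 1.8 mA

Assume both conduct. Then node N would need to be at both 11−0.7 = 10.3 V and 9.4−0.7 = 8.7 V, which is impossible.
Assume only D₁ conducts: V_N = 11 − 0.7 = 10.3 V, so I_R = 10.3/5.6 = 1.84 mA.
Check D₂: its anode-to-cathode voltage is 9.4 − 10.3 = -0.9 V < 0.7 V, so it is off. The assumption is consistent.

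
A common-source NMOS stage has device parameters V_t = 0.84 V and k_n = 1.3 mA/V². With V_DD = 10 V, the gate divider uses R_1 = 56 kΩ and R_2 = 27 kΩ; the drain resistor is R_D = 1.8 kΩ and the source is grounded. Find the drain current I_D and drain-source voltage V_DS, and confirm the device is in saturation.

I_D ≈ 3.8 mA, V_DS ≈ 3.2 V

V_G = V_DD·R_2/(R_1+R_2) = 10×27/83 = 3.25 V. With the source grounded, V_GS = V_G = 3.25 V.
Assume saturation: I_D = (k_n/2)(V_GS − V_t)² = (1.3/2)×(3.25 − 0.84)² = 0.65×2.41² = 3.78 mA.
V_DS = V_DD − I_D·R_D = 10 − 3.78×1.8 = 3.19 V.
Saturation requires V_DS ≥ V_GS − V_t = 2.41 V; 3.19 ≥ 2.41 ✓.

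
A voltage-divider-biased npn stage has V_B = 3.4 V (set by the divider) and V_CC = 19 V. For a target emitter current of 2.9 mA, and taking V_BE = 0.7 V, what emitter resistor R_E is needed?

R_E ≈ 0.93 kΩ

V_E = V_B − V_BE = 3.4 − 0.7 = 2.7 V.
R_E = V_E / I_E = 2.7 / 2.9 = 0.931 kΩ.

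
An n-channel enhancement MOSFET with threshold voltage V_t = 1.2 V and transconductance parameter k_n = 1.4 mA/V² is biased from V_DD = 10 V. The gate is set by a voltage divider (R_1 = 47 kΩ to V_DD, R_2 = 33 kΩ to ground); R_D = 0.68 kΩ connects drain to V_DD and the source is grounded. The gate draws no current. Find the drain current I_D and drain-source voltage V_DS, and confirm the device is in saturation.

I_D ≈ 6 mA, V_DS ≈ 5.9 V

V_G = V_DD·R_2/(R_1+R_2) = 10×33/80 = 4.12 V. With the source grounded, V_GS = V_G = 4.12 V.
Assume saturation: I_D = (k_n/2)(V_GS − V_t)² = (1.4/2)×(4.12 − 1.2)² = 0.7×2.92² = 5.99 mA.
V_DS = V_DD − I_D·R_D = 10 − 5.99×0.68 = 5.93 V.
Saturation requires V_DS ≥ V_GS − V_t = 2.92 V; 5.93 ≥ 2.92 ✓.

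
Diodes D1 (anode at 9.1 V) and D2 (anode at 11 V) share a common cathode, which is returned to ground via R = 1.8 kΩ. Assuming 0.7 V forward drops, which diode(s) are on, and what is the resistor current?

Assume both conduct. Then node N would need to be at both 9.1−0.7 = 8.4 V and 11−0.7 = 10.3 V, which is impossible.
Assume only D2 conducts: V_N = 11 − 0.7 = 10.3 V, so I_R = 10.3/1.8 = 5.72 mA.
Check D1: its anode-to-cathode voltage is 9.1 − 10.3 = -1.2 V < 0.7 V, so it is off. The assumption is consistent.

Only D2 conducts; I_R ≈ 5.7 mA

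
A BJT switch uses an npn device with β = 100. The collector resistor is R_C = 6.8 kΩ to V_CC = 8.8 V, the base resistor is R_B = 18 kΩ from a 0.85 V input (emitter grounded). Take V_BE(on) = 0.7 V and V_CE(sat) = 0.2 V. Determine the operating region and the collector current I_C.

Assume active. Base-emitter loop: I_B = (V_BB − V_BE)/R_B = (0.85 − 0.7)/18 = 0.00833 mA.
I_C = β·I_B = 100×0.00833 = 0.833 mA.
V_CE = V_CC − I_C·R_C = 8.8 − 0.833×6.8 = 3.13 V > V_CE(sat), so the active-region assumption holds.

active; I_C ≈ 0.83 mA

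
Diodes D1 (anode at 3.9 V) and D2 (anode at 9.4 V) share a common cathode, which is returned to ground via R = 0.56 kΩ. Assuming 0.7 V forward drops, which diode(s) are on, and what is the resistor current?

Assume both conduct. Then node N would need to be at both 3.9−0.7 = 3.2 V and 9.4−0.7 = 8.7 V, which is impossible.
Assume only D2 conducts: V_N = 9.4 − 0.7 = 8.7 V, so I_R = 8.7/0.56 = 15.5 mA.
Check D1: its anode-to-cathode voltage is 3.9 − 8.7 = -4.8 V < 0.7 V, so it is off. The assumption is consistent.

Only D2 conducts; I_R ≈ 16 mA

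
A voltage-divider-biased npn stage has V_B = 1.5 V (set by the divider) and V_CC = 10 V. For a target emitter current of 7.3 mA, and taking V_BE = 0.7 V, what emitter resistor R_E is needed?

R_E ≈ 0.11 kΩ

V_E = V_B − V_BE = 1.5 − 0.7 = 0.8 V.
R_E = V_E / I_E = 0.8 / 7.3 = 0.11 kΩ.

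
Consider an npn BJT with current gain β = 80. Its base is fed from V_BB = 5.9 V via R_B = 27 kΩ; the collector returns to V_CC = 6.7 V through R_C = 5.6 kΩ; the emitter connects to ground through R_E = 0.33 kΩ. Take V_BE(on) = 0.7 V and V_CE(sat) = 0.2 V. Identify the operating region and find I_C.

Assume active: I_B = (5.9 − 0.7)/(27 + 81×0.33) = 0.0968 mA, I_C = β·I_B = 7.74 mA.
Then V_CE = 6.7 − 7.74×5.6 − 7.84×0.33 = -39.2 V < 0.2 V — the active assumption fails.
Re-solve with V_CE = 0.2 V. KCL at the emitter: V_E/R_E = (V_BB−0.7−V_E)/R_B + (V_CC−0.2−V_E)/R_C, giving V_E = 0.417 V.
I_C = (V_CC − 0.2 − V_E)/R_C = (6.5 − 0.417)/5.6 = 1.09 mA.
Check: I_B = (5.2 − 0.417)/27 = 0.177 mA, and β·I_B = 14.2 mA > I_C, confirming saturation.

saturation; I_C ≈ 1.1 mA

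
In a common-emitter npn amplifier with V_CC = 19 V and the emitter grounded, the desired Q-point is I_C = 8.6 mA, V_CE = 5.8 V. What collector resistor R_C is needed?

R_C ≈ 1.5 kΩ

Collector loop: V_CC = I_C·R_C + V_CE.
R_C = (V_CC − V_CE)/I_C = (19 − 5.8)/8.6 = 1.53 kΩ.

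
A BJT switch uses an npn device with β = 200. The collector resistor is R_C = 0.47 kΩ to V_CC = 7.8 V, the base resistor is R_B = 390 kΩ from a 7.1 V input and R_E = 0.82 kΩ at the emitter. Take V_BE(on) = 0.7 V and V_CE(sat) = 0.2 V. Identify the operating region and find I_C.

active; I_C ≈ 2.3 mA

Assume active. Base-emitter loop: I_B = (V_BB − V_BE)/(R_B + (β+1)R_E) = (7.1 − 0.7)/(390 + 201×0.82) = 0.0115 mA.
I_C = β·I_B = 200×0.0115 = 2.31 mA.
V_CE = V_CC − I_C·R_C − I_E·R_E = 7.8 − 2.31×0.47 − 2.32×0.82 = 4.81 V > V_CE(sat), so the active-region assumption holds.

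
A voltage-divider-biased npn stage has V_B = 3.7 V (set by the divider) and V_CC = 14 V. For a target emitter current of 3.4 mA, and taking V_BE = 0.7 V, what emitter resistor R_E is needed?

V_E = V_B − V_BE = 3.7 − 0.7 = 3 V.
R_E = V_E / I_E = 3 / 3.4 = 0.882 kΩ.

R_E ≈ 0.88 kΩ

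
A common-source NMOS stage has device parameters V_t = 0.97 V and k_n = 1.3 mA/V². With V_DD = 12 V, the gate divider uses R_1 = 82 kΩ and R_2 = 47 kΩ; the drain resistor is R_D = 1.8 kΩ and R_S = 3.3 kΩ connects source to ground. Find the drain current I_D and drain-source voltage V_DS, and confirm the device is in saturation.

V_G = V_DD·R_2/(R_1+R_2) = 12×47/129 = 4.37 V.
Assume saturation: I_D = (k_n/2)(V_GS − V_t)² with V_GS = V_G − I_D·R_S = 4.37 − 3.3·I_D.
Substituting gives 7.08·I_D² − 15.6·I_D + 7.52 = 0, with roots I_D = 0.713 or 1.49 mA.
The root I_D = 1.49 mA gives V_GS = -0.544 V ≤ V_t, so take I_D = 0.713 mA.
Then V_GS = 2.02 V and V_DS = V_DD − I_D(R_D+R_S) = 12 − 0.713×5.1 = 8.36 V.
Saturation requires V_DS ≥ V_GS − V_t = 1.05 V; 8.36 ≥ 1.05 ✓.

I_D ≈ 0.71 mA, V_DS ≈ 8.4 V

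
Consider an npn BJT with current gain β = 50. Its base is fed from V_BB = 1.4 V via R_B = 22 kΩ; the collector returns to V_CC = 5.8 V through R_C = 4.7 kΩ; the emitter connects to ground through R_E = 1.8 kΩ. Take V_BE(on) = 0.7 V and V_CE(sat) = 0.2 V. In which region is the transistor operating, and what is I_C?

active; I_C ≈ 0.31 mA

Assume active. Base-emitter loop: I_B = (V_BB − V_BE)/(R_B + (β+1)R_E) = (1.4 − 0.7)/(22 + 51×1.8) = 0.00615 mA.
I_C = β·I_B = 50×0.00615 = 0.308 mA.
V_CE = V_CC − I_C·R_C − I_E·R_E = 5.8 − 0.308×4.7 − 0.314×1.8 = 3.79 V > V_CE(sat), so the active-region assumption holds.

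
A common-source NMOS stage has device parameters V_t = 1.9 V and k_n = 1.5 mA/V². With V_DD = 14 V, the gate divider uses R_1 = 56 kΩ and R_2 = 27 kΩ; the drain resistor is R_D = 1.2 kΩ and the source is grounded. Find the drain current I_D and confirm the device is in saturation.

V_G = V_DD·R_2/(R_1+R_2) = 14×27/83 = 4.55 V. With the source grounded, V_GS = V_G = 4.55 V.
Assume saturation: I_D = (k_n/2)(V_GS − V_t)² = (1.5/2)×(4.55 − 1.9)² = 0.75×2.65² = 5.28 mA.
V_DS = V_DD − I_D·R_D = 14 − 5.28×1.2 = 7.66 V.
Saturation requires V_DS ≥ V_GS − V_t = 2.65 V; 7.66 ≥ 2.65 ✓.

I_D ≈ 5.3 mA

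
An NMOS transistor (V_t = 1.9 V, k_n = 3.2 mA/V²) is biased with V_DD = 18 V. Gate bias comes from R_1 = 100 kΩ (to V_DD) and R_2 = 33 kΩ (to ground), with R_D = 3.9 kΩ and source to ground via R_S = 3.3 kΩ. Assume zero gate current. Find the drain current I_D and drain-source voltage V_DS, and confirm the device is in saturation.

I_D ≈ 0.59 mA, V_DS ≈ 14 V

V_G = V_DD·R_2/(R_1+R_2) = 18×33/133 = 4.47 V.
Assume saturation: I_D = (k_n/2)(V_GS − V_t)² with V_GS = V_G − I_D·R_S = 4.47 − 3.3·I_D.
Substituting gives 17.4·I_D² − 28.1·I_D + 10.5 = 0, with roots I_D = 0.593 or 1.02 mA.
The root I_D = 1.02 mA gives V_GS = 1.1 V ≤ V_t, so take I_D = 0.593 mA.
Then V_GS = 2.51 V and V_DS = V_DD − I_D(R_D+R_S) = 18 − 0.593×7.2 = 13.7 V.
Saturation requires V_DS ≥ V_GS − V_t = 0.609 V; 13.7 ≥ 0.609 ✓.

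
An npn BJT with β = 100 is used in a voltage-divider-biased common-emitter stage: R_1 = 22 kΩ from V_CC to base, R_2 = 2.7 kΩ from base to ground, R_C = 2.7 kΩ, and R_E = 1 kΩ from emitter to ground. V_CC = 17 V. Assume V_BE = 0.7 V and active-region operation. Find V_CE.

V_CE ≈ 13 V

Thevenize the base divider: V_Th = V_CC·R_2/(R_1+R_2) = 17×2.7/24.7 = 1.86 V, R_Th = R_1‖R_2 = 2.4 kΩ.
Base-emitter loop: V_Th = I_B·R_Th + V_BE + (β+1)I_B·R_E, so I_B = (1.86 − 0.7) / (2.4 + 101×1) = 0.0112 mA.
I_C = β·I_B = 100×0.0112 = 1.12 mA, and I_E = (β+1)I_B = 1.13 mA.
V_CE = V_CC − I_C·R_C − I_E·R_E = 17 − 1.12×2.7 − 1.13×1 = 12.8 V.
V_CE = 12.8 V > 0.2 V confirms active-region operation.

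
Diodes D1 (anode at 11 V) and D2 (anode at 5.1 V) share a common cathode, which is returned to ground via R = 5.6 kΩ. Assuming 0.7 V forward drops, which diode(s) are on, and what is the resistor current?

Only D1 conducts; I_R ≈ 1.8 mA

Assume both conduct. Then node N would need to be at both 11−0.7 = 10.3 V and 5.1−0.7 = 4.4 V, which is impossible.
Assume only D1 conducts: V_N = 11 − 0.7 = 10.3 V, so I_R = 10.3/5.6 = 1.84 mA.
Check D2: its anode-to-cathode voltage is 5.1 − 10.3 = -5.2 V < 0.7 V, so it is off. The assumption is consistent.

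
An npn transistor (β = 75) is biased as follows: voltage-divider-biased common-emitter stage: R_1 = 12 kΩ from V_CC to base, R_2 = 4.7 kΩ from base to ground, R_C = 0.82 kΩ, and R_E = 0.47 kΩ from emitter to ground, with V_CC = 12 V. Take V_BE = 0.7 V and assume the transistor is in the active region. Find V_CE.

V_CE ≈ 5.3 V

Thevenize the base divider: V_Th = V_CC·R_2/(R_1+R_2) = 12×4.7/16.7 = 3.38 V, R_Th = R_1‖R_2 = 3.38 kΩ.
Base-emitter loop: V_Th = I_B·R_Th + V_BE + (β+1)I_B·R_E, so I_B = (3.38 − 0.7) / (3.38 + 76×0.47) = 0.0685 mA.
I_C = β·I_B = 75×0.0685 = 5.14 mA, and I_E = (β+1)I_B = 5.2 mA.
V_CE = V_CC − I_C·R_C − I_E·R_E = 12 − 5.14×0.82 − 5.2×0.47 = 5.34 V.
V_CE = 5.34 V > 0.2 V confirms active-region operation.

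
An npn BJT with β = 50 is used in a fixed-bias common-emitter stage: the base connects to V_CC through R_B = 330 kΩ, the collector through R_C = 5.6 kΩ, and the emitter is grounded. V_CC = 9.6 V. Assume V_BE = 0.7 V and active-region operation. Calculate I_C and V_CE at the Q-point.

Base loop: V_CC = I_B·R_B + V_BE, so I_B = (9.6 − 0.7)/330 kΩ = 0.027 mA.
In the active region I_C = β·I_B = 50 × 0.027 = 1.35 mA.
Collector loop: V_CE = V_CC − I_C·R_C = 9.6 − 1.35×5.6 = 2.05 V.
Since V_CE = 2.05 V > V_CE(sat) ≈ 0.2 V, the transistor is in the active region as assumed.

I_C ≈ 1.3 mA, V_CE ≈ 2 V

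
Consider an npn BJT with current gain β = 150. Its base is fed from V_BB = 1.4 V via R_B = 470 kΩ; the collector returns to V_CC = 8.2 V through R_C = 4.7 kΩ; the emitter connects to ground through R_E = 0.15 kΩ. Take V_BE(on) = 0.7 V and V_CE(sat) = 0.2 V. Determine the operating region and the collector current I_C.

Assume active. Base-emitter loop: I_B = (V_BB − V_BE)/(R_B + (β+1)R_E) = (1.4 − 0.7)/(470 + 151×0.15) = 0.00142 mA.
I_C = β·I_B = 150×0.00142 = 0.213 mA.
V_CE = V_CC − I_C·R_C − I_E·R_E = 8.2 − 0.213×4.7 − 0.215×0.15 = 7.17 V > V_CE(sat), so the active-region assumption holds.

active; I_C ≈ 0.21 mA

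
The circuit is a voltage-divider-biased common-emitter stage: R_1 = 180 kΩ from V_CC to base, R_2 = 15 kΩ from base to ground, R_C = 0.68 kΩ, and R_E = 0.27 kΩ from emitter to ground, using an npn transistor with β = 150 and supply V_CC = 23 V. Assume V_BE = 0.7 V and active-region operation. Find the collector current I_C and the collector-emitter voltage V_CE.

Thevenize the base divider: V_Th = V_CC·R_2/(R_1+R_2) = 23×15/195 = 1.77 V, R_Th = R_1‖R_2 = 13.8 kΩ.
Base-emitter loop: V_Th = I_B·R_Th + V_BE + (β+1)I_B·R_E, so I_B = (1.77 − 0.7) / (13.8 + 151×0.27) = 0.0196 mA.
I_C = β·I_B = 150×0.0196 = 2.94 mA, and I_E = (β+1)I_B = 2.96 mA.
V_CE = V_CC − I_C·R_C − I_E·R_E = 23 − 2.94×0.68 − 2.96×0.27 = 20.2 V.
V_CE = 20.2 V > 0.2 V confirms active-region operation.

I_C ≈ 2.9 mA, V_CE ≈ 20 V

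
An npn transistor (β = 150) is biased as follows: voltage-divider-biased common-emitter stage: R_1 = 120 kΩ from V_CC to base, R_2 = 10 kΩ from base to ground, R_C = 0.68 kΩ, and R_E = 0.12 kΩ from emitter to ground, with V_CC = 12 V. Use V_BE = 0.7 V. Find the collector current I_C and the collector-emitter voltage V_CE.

Thevenize the base divider: V_Th = V_CC·R_2/(R_1+R_2) = 12×10/130 = 0.923 V, R_Th = R_1‖R_2 = 9.23 kΩ.
Base-emitter loop: V_Th = I_B·R_Th + V_BE + (β+1)I_B·R_E, so I_B = (0.923 − 0.7) / (9.23 + 151×0.12) = 0.00816 mA.
I_C = β·I_B = 150×0.00816 = 1.22 mA, and I_E = (β+1)I_B = 1.23 mA.
V_CE = V_CC − I_C·R_C − I_E·R_E = 12 − 1.22×0.68 − 1.23×0.12 = 11 V.
V_CE = 11 V > 0.2 V confirms active-region operation.

I_C ≈ 1.2 mA, V_CE ≈ 11 V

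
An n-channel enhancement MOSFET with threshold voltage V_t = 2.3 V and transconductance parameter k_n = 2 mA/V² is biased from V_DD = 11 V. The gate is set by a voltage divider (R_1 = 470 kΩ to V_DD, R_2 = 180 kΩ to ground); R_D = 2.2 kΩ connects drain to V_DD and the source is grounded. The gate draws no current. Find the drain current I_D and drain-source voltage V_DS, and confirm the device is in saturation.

I_D ≈ 0.56 mA, V_DS ≈ 9.8 V

V_G = V_DD·R_2/(R_1+R_2) = 11×180/650 = 3.05 V. With the source grounded, V_GS = V_G = 3.05 V.
Assume saturation: I_D = (k_n/2)(V_GS − V_t)² = (2/2)×(3.05 − 2.3)² = 1×0.746² = 0.557 mA.
V_DS = V_DD − I_D·R_D = 11 − 0.557×2.2 = 9.78 V.
Saturation requires V_DS ≥ V_GS − V_t = 0.746 V; 9.78 ≥ 0.746 ✓.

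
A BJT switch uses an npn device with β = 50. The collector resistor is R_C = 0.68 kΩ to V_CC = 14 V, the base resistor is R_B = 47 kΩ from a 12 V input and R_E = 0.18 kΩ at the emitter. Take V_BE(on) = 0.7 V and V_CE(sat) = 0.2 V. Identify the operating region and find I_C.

Assume active. Base-emitter loop: I_B = (V_BB − V_BE)/(R_B + (β+1)R_E) = (12 − 0.7)/(47 + 51×0.18) = 0.201 mA.
I_C = β·I_B = 50×0.201 = 10.1 mA.
V_CE = V_CC − I_C·R_C − I_E·R_E = 14 − 10.1×0.68 − 10.3×0.18 = 5.31 V > V_CE(sat), so the active-region assumption holds.

active; I_C ≈ 10 mA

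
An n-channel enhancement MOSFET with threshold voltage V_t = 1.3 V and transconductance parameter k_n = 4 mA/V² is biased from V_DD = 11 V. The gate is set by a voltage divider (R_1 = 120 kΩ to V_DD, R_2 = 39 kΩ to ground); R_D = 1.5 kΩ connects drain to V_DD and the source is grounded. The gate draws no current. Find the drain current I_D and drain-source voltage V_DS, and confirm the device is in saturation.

V_G = V_DD·R_2/(R_1+R_2) = 11×39/159 = 2.7 V. With the source grounded, V_GS = V_G = 2.7 V.
Assume saturation: I_D = (k_n/2)(V_GS − V_t)² = (4/2)×(2.7 − 1.3)² = 2×1.4² = 3.91 mA.
V_DS = V_DD − I_D·R_D = 11 − 3.91×1.5 = 5.14 V.
Saturation requires V_DS ≥ V_GS − V_t = 1.4 V; 5.14 ≥ 1.4 ✓.

I_D ≈ 3.9 mA, V_DS ≈ 5.1 V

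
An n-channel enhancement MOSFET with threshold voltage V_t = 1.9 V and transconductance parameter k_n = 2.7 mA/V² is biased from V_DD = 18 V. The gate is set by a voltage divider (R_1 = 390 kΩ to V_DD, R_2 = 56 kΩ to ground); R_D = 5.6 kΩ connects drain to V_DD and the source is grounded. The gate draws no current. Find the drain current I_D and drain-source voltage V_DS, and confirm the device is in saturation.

I_D ≈ 0.18 mA, V_DS ≈ 17 V

V_G = V_DD·R_2/(R_1+R_2) = 18×56/446 = 2.26 V. With the source grounded, V_GS = V_G = 2.26 V.
Assume saturation: I_D = (k_n/2)(V_GS − V_t)² = (2.7/2)×(2.26 − 1.9)² = 1.35×0.36² = 0.175 mA.
V_DS = V_DD − I_D·R_D = 18 − 0.175×5.6 = 17 V.
Saturation requires V_DS ≥ V_GS − V_t = 0.36 V; 17 ≥ 0.36 ✓.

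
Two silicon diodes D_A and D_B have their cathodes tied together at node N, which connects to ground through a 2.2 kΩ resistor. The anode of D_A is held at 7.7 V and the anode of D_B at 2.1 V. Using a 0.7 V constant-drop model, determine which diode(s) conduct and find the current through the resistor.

Assume both conduct. Then node N would need to be at both 7.7−0.7 = 7 V and 2.1−0.7 = 1.4 V, which is impossible.
Assume only D_A conducts: V_N = 7.7 − 0.7 = 7 V, so I_R = 7/2.2 = 3.18 mA.
Check D_B: its anode-to-cathode voltage is 2.1 − 7 = -4.9 V < 0.7 V, so it is off. The assumption is consistent.

Only D_A conducts; I_R ≈ 3.2 mA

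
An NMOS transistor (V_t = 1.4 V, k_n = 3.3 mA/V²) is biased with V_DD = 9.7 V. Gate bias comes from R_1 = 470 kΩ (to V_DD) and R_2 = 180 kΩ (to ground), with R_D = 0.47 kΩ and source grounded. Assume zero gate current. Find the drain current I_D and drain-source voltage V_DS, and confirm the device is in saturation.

V_G = V_DD·R_2/(R_1+R_2) = 9.7×180/650 = 2.69 V. With the source grounded, V_GS = V_G = 2.69 V.
Assume saturation: I_D = (k_n/2)(V_GS − V_t)² = (3.3/2)×(2.69 − 1.4)² = 1.65×1.29² = 2.73 mA.
V_DS = V_DD − I_D·R_D = 9.7 − 2.73×0.47 = 8.42 V.
Saturation requires V_DS ≥ V_GS − V_t = 1.29 V; 8.42 ≥ 1.29 ✓.

I_D ≈ 2.7 mA, V_DS ≈ 8.4 V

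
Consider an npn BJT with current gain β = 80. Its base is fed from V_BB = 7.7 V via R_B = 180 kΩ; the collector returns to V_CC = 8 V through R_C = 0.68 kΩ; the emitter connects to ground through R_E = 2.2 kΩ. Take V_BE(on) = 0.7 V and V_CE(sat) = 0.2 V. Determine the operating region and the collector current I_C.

Assume active. Base-emitter loop: I_B = (V_BB − V_BE)/(R_B + (β+1)R_E) = (7.7 − 0.7)/(180 + 81×2.2) = 0.0195 mA.
I_C = β·I_B = 80×0.0195 = 1.56 mA.
V_CE = V_CC − I_C·R_C − I_E·R_E = 8 − 1.56×0.68 − 1.58×2.2 = 3.45 V > V_CE(sat), so the active-region assumption holds.

active; I_C ≈ 1.6 mA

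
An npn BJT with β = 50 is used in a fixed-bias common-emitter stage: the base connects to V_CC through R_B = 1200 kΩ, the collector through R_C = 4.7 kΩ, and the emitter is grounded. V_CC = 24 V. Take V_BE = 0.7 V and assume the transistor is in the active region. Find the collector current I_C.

Base loop: V_CC = I_B·R_B + V_BE, so I_B = (24 − 0.7)/1200 kΩ = 0.0194 mA.
In the active region I_C = β·I_B = 50 × 0.0194 = 0.971 mA.
Collector loop: V_CE = V_CC − I_C·R_C = 24 − 0.971×4.7 = 19.4 V.
Since V_CE = 19.4 V > V_CE(sat) ≈ 0.2 V, the transistor is in the active region as assumed.

I_C ≈ 0.97 mA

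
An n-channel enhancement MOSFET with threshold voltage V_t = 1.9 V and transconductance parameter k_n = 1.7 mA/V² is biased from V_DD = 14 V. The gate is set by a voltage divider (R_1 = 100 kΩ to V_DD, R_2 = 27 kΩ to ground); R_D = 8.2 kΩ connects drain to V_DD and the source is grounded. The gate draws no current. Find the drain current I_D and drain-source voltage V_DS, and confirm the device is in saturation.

I_D ≈ 0.98 mA, V_DS ≈ 5.9 V

V_G = V_DD·R_2/(R_1+R_2) = 14×27/127 = 2.98 V. With the source grounded, V_GS = V_G = 2.98 V.
Assume saturation: I_D = (k_n/2)(V_GS − V_t)² = (1.7/2)×(2.98 − 1.9)² = 0.85×1.08² = 0.985 mA.
V_DS = V_DD − I_D·R_D = 14 − 0.985×8.2 = 5.92 V.
Saturation requires V_DS ≥ V_GS − V_t = 1.08 V; 5.92 ≥ 1.08 ✓.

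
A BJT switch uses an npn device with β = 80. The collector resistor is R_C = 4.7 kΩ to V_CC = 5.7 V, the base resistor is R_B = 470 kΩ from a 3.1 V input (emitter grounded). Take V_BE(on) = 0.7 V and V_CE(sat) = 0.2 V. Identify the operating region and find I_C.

active; I_C ≈ 0.41 mA

Assume active. Base-emitter loop: I_B = (V_BB − V_BE)/R_B = (3.1 − 0.7)/470 = 0.00511 mA.
I_C = β·I_B = 80×0.00511 = 0.409 mA.
V_CE = V_CC − I_C·R_C = 5.7 − 0.409×4.7 = 3.78 V > V_CE(sat), so the active-region assumption holds.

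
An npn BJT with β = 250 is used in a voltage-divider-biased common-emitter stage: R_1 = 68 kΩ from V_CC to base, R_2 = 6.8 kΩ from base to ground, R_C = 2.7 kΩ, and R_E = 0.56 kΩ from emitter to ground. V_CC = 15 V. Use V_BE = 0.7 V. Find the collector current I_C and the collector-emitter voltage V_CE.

Thevenize the base divider: V_Th = V_CC·R_2/(R_1+R_2) = 15×6.8/74.8 = 1.36 V, R_Th = R_1‖R_2 = 6.18 kΩ.
Base-emitter loop: V_Th = I_B·R_Th + V_BE + (β+1)I_B·R_E, so I_B = (1.36 − 0.7) / (6.18 + 251×0.56) = 0.00452 mA.
I_C = β·I_B = 250×0.00452 = 1.13 mA, and I_E = (β+1)I_B = 1.14 mA.
V_CE = V_CC − I_C·R_C − I_E·R_E = 15 − 1.13×2.7 − 1.14×0.56 = 11.3 V.
V_CE = 11.3 V > 0.2 V confirms active-region operation.

I_C ≈ 1.1 mA, V_CE ≈ 11 V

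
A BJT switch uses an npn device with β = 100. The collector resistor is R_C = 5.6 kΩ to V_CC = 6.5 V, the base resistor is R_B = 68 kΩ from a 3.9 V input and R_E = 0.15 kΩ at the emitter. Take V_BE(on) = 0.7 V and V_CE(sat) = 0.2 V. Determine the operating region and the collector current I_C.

saturation; I_C ≈ 1.1 mA

Assume active: I_B = (3.9 − 0.7)/(68 + 101×0.15) = 0.0385 mA, I_C = β·I_B = 3.85 mA.
Then V_CE = 6.5 − 3.85×5.6 − 3.89×0.15 = -15.6 V < 0.2 V — the active assumption fails.
Re-solve with V_CE = 0.2 V. KCL at the emitter: V_E/R_E = (V_BB−0.7−V_E)/R_B + (V_CC−0.2−V_E)/R_C, giving V_E = 0.171 V.
I_C = (V_CC − 0.2 − V_E)/R_C = (6.3 − 0.171)/5.6 = 1.09 mA.
Check: I_B = (3.2 − 0.171)/68 = 0.0445 mA, and β·I_B = 4.45 mA > I_C, confirming saturation.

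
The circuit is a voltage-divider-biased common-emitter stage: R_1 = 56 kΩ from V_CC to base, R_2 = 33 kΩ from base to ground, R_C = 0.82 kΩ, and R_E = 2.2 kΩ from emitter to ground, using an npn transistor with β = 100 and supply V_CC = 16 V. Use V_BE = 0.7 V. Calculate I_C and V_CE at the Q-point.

Thevenize the base divider: V_Th = V_CC·R_2/(R_1+R_2) = 16×33/89 = 5.93 V, R_Th = R_1‖R_2 = 20.8 kΩ.
Base-emitter loop: V_Th = I_B·R_Th + V_BE + (β+1)I_B·R_E, so I_B = (5.93 − 0.7) / (20.8 + 101×2.2) = 0.0215 mA.
I_C = β·I_B = 100×0.0215 = 2.15 mA, and I_E = (β+1)I_B = 2.18 mA.
V_CE = V_CC − I_C·R_C − I_E·R_E = 16 − 2.15×0.82 − 2.18×2.2 = 9.45 V.
V_CE = 9.45 V > 0.2 V confirms active-region operation.

I_C ≈ 2.2 mA, V_CE ≈ 9.4 V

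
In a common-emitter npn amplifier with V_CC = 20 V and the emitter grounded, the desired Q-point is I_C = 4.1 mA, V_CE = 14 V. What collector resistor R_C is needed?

R_C ≈ 1.5 kΩ

Collector loop: V_CC = I_C·R_C + V_CE.
R_C = (V_CC − V_CE)/I_C = (20 − 14)/4.1 = 1.46 kΩ.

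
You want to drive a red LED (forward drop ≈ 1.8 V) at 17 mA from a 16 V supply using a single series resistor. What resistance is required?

R ≈ 0.84 kΩ

The resistor drops V_S − V_D = 16 − 1.8 = 14.2 V at 17 mA.
R = 14.2 V / 17 mA = 0.835 kΩ.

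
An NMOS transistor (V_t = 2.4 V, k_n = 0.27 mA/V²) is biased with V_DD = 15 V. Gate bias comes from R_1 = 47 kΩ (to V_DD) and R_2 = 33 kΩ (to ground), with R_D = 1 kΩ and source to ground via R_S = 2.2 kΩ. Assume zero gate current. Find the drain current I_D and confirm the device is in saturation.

V_G = V_DD·R_2/(R_1+R_2) = 15×33/80 = 6.19 V.
Assume saturation: I_D = (k_n/2)(V_GS − V_t)² with V_GS = V_G − I_D·R_S = 6.19 − 2.2·I_D.
Substituting gives 0.653·I_D² − 3.25·I_D + 1.94 = 0, with roots I_D = 0.692 or 4.28 mA.
The root I_D = 4.28 mA gives V_GS = -3.23 V ≤ V_t, so take I_D = 0.692 mA.
Then V_GS = 4.66 V and V_DS = V_DD − I_D(R_D+R_S) = 15 − 0.692×3.2 = 12.8 V.
Saturation requires V_DS ≥ V_GS − V_t = 2.26 V; 12.8 ≥ 2.26 ✓.

I_D ≈ 0.69 mA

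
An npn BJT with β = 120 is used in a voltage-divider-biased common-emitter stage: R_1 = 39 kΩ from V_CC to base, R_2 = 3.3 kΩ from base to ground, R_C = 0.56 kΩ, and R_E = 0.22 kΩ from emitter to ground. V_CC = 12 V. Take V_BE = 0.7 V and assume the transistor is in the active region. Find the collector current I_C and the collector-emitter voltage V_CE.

I_C ≈ 0.96 mA, V_CE ≈ 11 V

Thevenize the base divider: V_Th = V_CC·R_2/(R_1+R_2) = 12×3.3/42.3 = 0.936 V, R_Th = R_1‖R_2 = 3.04 kΩ.
Base-emitter loop: V_Th = I_B·R_Th + V_BE + (β+1)I_B·R_E, so I_B = (0.936 − 0.7) / (3.04 + 121×0.22) = 0.00796 mA.
I_C = β·I_B = 120×0.00796 = 0.955 mA, and I_E = (β+1)I_B = 0.963 mA.
V_CE = V_CC − I_C·R_C − I_E·R_E = 12 − 0.955×0.56 − 0.963×0.22 = 11.3 V.
V_CE = 11.3 V > 0.2 V confirms active-region operation.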